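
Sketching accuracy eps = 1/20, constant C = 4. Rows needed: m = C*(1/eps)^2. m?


1/eps = 20.
(1/eps)^2 = 400.
m = 4*400 = 1600.

1600


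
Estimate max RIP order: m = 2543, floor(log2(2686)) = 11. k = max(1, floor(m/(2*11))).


floor(log2(2686)) = 11.
2*11 = 22.
m/(2*floor(log2(n))) = 2543/22 ≈ 115.5909.
floor = 115.
k = max(1, 115) = 115.

115


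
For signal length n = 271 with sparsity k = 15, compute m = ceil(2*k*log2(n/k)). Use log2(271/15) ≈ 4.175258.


log2(n/k) = log2(271/15) ≈ 4.175258.
2*k*log2(n/k) ≈ 2*15*4.175258 = 125.25774.
m = ceil(125.25774) = 126.

126


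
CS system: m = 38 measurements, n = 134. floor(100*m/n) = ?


100*m/n = 100*38/134 ≈ 28.3582.
floor = 28.

28


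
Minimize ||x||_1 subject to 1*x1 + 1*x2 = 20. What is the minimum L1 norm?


Axis intercepts:
  x1 = 20, x2 = 0: L1 = 20
  x1 = 0, x2 = 20: L1 = 20
x* = (20, 0)
||x*||_1 = 20.

20


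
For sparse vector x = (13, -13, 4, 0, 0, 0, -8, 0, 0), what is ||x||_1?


Non-zero entries: [(0, 13), (1, -13), (2, 4), (6, -8)]
Absolute values: [13, 13, 4, 8]
||x||_1 = sum = 38.

38


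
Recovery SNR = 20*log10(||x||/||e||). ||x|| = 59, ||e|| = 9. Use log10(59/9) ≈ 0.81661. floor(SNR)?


||x||/||e|| = 59/9.
log10(59/9) ≈ 0.81661.
20*log10(||x||/||e||) ≈ 20*0.81661 = 16.3322.
floor(16.3322) = 16.

16


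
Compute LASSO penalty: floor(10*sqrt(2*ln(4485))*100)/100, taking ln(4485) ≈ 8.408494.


ln(4485) ≈ 8.408494.
2*ln(n) ≈ 16.816988.
sqrt(2*ln(n)) ≈ sqrt(16.816988) ≈ 4.100852.
lambda ≈ 10*4.100852 = 41.00852.
floor(lambda*100)/100 = 41.00.

41.00


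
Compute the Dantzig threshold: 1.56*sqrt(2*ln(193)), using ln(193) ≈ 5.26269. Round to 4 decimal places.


ln(193) ≈ 5.26269.
2*ln(n) ≈ 10.52538.
sqrt(2*ln(n)) ≈ sqrt(10.52538) ≈ 3.244284.
threshold ≈ 1.56*3.244284 = 5.06108304 ≈ 5.0611.

5.0611


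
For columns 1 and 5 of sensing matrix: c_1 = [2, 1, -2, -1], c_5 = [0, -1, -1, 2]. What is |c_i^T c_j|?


Inner product: 2*0 + 1*-1 + -2*-1 + -1*2
Products: [0, -1, 2, -2]
Sum = -1.
|dot| = 1.

1


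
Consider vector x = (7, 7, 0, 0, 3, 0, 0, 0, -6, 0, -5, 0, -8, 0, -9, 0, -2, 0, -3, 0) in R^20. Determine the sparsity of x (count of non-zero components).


Non-zero positions: [0, 1, 4, 8, 10, 12, 14, 16, 18].
Sparsity = 9.

9


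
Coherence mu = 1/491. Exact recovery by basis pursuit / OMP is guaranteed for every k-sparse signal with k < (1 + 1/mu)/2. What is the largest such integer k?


1/mu = 491.
1 + 1/mu = 492.
(1 + 1/mu)/2 = 246 is an integer and the inequality is strict, so k_max = 246 - 1 = 245.

245


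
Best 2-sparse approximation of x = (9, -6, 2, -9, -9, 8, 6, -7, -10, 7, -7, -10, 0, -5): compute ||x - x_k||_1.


Sorted |x_i| descending: [10, 10, 9, 9, 9, 8, 7, 7, 7, 6, 6, 5, 2, 0]
Keep top 2: [10, 10]
Tail entries: [9, 9, 9, 8, 7, 7, 7, 6, 6, 5, 2, 0]
L1 error = sum of tail = 75.

75


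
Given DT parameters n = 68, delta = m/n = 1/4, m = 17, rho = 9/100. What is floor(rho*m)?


m = 1/4*68 = 17.
rho = 9/100.
rho*m = 9/100*17 = 1.53.
k = floor(1.53) = 1.

1


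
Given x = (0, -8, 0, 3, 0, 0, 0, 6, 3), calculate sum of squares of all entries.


Non-zero entries: [(1, -8), (3, 3), (7, 6), (8, 3)]
Squares: [64, 9, 36, 9]
||x||_2^2 = sum = 118.

118


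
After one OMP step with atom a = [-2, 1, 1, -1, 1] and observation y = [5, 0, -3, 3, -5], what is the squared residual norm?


a^T a = 8.
a^T y = -21.
coeff = -21/8 = -21/8.
||r||^2 = 103/8.

103/8


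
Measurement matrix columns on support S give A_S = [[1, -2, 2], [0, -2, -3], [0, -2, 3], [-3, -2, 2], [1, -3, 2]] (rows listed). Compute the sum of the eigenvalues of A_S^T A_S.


Sum of eigenvalues of A_S^T A_S = trace(A_S^T A_S) = sum of squared column norms of A_S.
A_S^T A_S diagonal: [11, 25, 30].
trace = 11 + 25 + 30 = 66.

66


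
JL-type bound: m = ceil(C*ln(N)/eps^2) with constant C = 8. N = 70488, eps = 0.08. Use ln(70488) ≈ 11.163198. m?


ln(70488) ≈ 11.163198.
eps^2 = 0.08^2 = 0.0064.
C*ln(N)/eps^2 ≈ 8*11.163198/0.0064 ≈ 13953.9975.
m = ceil(13953.9975) = 13954.

13954


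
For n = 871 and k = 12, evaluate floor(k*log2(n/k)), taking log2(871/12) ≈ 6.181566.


log2(n/k) = log2(871/12) ≈ 6.181566.
k*log2(n/k) ≈ 12*6.181566 = 74.178792.
floor(74.178792) = 74.

74


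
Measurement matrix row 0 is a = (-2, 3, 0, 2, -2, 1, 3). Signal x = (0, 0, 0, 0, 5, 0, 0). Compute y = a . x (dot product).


Non-zero terms: ['-2*5']
Products: [-10]
y = sum = -10.

-10


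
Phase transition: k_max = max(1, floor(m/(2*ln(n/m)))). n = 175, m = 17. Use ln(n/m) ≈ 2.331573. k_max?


n/m = 175/17.
ln(n/m) ≈ 2.331573.
2*ln(n/m) ≈ 4.663146.
m/(2*ln(n/m)) ≈ 17/4.663146 ≈ 3.6456.
floor = 3.
k_max = max(1, 3) = 3.

3


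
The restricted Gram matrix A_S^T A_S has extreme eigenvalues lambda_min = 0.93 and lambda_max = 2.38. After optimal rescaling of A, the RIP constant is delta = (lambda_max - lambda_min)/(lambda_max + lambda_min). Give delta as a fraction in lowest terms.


lambda_max - lambda_min = 2.38 - 0.93 = 1.45.
lambda_max + lambda_min = 2.38 + 0.93 = 3.31.
delta = 1.45/3.31 = 145/331.

145/331


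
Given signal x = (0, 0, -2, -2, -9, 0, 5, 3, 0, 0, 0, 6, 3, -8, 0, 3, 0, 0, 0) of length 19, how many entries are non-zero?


Non-zero positions: [2, 3, 4, 6, 7, 11, 12, 13, 15].
Sparsity = 9.

9


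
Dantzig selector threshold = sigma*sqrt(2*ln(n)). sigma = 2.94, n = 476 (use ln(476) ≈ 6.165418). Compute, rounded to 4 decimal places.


ln(476) ≈ 6.165418.
2*ln(n) ≈ 12.330836.
sqrt(2*ln(n)) ≈ sqrt(12.330836) ≈ 3.511529.
threshold ≈ 2.94*3.511529 = 10.32389526 ≈ 10.3239.

10.3239


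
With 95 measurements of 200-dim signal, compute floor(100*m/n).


100*m/n = 100*95/200 ≈ 47.5.
floor = 47.

47


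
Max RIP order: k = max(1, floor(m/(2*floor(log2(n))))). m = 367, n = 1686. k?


floor(log2(1686)) = 10.
2*10 = 20.
m/(2*floor(log2(n))) = 367/20 ≈ 18.35.
floor = 18.
k = max(1, 18) = 18.

18


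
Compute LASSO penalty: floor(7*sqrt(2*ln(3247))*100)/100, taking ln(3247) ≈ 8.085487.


ln(3247) ≈ 8.085487.
2*ln(n) ≈ 16.170974.
sqrt(2*ln(n)) ≈ sqrt(16.170974) ≈ 4.021315.
lambda ≈ 7*4.021315 = 28.149205.
floor(lambda*100)/100 = 28.14.

28.14


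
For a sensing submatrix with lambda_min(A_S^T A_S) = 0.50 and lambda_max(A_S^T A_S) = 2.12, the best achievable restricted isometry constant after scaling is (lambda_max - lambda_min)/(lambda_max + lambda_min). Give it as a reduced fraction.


lambda_max - lambda_min = 2.12 - 0.50 = 1.62.
lambda_max + lambda_min = 2.12 + 0.50 = 2.62.
delta = 1.62/2.62 = 162/262 = 81/131.

81/131


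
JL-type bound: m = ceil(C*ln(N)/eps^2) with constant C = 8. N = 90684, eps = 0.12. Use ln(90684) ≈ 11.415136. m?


ln(90684) ≈ 11.415136.
eps^2 = 0.12^2 = 0.0144.
C*ln(N)/eps^2 ≈ 8*11.415136/0.0144 ≈ 6341.7422.
m = ceil(6341.7422) = 6342.

6342


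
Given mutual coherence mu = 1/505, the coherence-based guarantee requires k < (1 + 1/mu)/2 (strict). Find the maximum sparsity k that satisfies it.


1/mu = 505.
1 + 1/mu = 506.
(1 + 1/mu)/2 = 253 is an integer and the inequality is strict, so k_max = 253 - 1 = 252.

252


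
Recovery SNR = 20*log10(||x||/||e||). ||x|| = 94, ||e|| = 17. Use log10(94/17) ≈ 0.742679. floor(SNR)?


||x||/||e|| = 94/17.
log10(94/17) ≈ 0.742679.
20*log10(||x||/||e||) ≈ 20*0.742679 = 14.85358.
floor(14.85358) = 14.

14


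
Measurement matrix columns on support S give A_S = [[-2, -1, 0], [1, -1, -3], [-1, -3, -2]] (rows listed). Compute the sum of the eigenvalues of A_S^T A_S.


Sum of eigenvalues of A_S^T A_S = trace(A_S^T A_S) = sum of squared column norms of A_S.
A_S^T A_S diagonal: [6, 11, 13].
trace = 6 + 11 + 13 = 30.

30


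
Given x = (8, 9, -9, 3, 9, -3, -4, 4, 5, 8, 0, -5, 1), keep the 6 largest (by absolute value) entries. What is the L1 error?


Sorted |x_i| descending: [9, 9, 9, 8, 8, 5, 5, 4, 4, 3, 3, 1, 0]
Keep top 6: [9, 9, 9, 8, 8, 5]
Tail entries: [5, 4, 4, 3, 3, 1, 0]
L1 error = sum of tail = 20.

20


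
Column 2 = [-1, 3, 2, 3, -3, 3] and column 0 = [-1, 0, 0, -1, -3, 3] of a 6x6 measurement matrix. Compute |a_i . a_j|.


Inner product: -1*-1 + 3*0 + 2*0 + 3*-1 + -3*-3 + 3*3
Products: [1, 0, 0, -3, 9, 9]
Sum = 16.
|dot| = 16.

16


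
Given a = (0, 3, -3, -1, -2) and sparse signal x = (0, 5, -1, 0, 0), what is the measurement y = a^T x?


Non-zero terms: ['3*5', '-3*-1']
Products: [15, 3]
y = sum = 18.

18


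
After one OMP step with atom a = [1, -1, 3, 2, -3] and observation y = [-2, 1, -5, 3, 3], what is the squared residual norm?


a^T a = 24.
a^T y = -21.
coeff = -21/24 = -7/8.
||r||^2 = 237/8.

237/8


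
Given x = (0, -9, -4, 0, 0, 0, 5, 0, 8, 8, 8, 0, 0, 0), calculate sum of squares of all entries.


Non-zero entries: [(1, -9), (2, -4), (6, 5), (8, 8), (9, 8), (10, 8)]
Squares: [81, 16, 25, 64, 64, 64]
||x||_2^2 = sum = 314.

314


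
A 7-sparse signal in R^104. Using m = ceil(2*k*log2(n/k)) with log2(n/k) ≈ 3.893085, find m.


log2(n/k) = log2(104/7) ≈ 3.893085.
2*k*log2(n/k) ≈ 2*7*3.893085 = 54.50319.
m = ceil(54.50319) = 55.

55


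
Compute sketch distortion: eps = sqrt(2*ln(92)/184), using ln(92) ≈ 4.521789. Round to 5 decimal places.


ln(92) ≈ 4.521789.
2*ln(N)/m ≈ 2*4.521789/184 ≈ 0.04914988.
eps = sqrt(0.04914988) ≈ 0.2216977 ≈ 0.22170.

0.22170


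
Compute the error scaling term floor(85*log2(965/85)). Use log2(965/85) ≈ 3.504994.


log2(n/k) = log2(965/85) ≈ 3.504994.
k*log2(n/k) ≈ 85*3.504994 = 297.92449.
floor(297.92449) = 297.

297


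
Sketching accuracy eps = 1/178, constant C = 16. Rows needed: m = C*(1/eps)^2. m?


1/eps = 178.
(1/eps)^2 = 31684.
m = 16*31684 = 506944.

506944


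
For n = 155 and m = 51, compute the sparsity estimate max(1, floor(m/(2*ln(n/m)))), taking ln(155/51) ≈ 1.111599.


n/m = 155/51.
ln(n/m) ≈ 1.111599.
2*ln(n/m) ≈ 2.223198.
m/(2*ln(n/m)) ≈ 51/2.223198 ≈ 22.9399.
floor = 22.
k_max = max(1, 22) = 22.

22


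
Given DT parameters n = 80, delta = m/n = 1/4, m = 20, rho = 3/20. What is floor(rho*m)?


m = 1/4*80 = 20.
rho = 3/20.
rho*m = 3/20*20 = 3.
k = floor(3) = 3.

3


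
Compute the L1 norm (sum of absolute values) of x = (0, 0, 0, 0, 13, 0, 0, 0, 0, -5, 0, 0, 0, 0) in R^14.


Non-zero entries: [(4, 13), (9, -5)]
Absolute values: [13, 5]
||x||_1 = sum = 18.

18


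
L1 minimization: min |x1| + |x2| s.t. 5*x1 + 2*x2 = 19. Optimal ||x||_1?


Axis intercepts:
  x1 = 19/5, x2 = 0: L1 = 19/5
  x1 = 0, x2 = 19/2: L1 = 19/2
x* = (19/5, 0)
||x*||_1 = 19/5.

19/5


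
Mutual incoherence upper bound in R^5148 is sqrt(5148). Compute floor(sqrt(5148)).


71^2 = 5041 <= 5148 < 5184 = 72^2, so 71 <= sqrt(5148) < 72.
floor(sqrt(5148)) = 71.

71


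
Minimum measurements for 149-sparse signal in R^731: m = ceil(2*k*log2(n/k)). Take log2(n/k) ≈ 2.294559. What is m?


log2(n/k) = log2(731/149) ≈ 2.294559.
2*k*log2(n/k) ≈ 2*149*2.294559 = 683.778582.
m = ceil(683.778582) = 684.

684


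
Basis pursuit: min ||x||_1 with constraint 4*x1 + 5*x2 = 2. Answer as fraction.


Axis intercepts:
  x1 = 1/2, x2 = 0: L1 = 1/2
  x1 = 0, x2 = 2/5: L1 = 2/5
x* = (0, 2/5)
||x*||_1 = 2/5.

2/5


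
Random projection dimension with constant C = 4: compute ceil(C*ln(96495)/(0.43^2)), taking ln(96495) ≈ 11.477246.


ln(96495) ≈ 11.477246.
eps^2 = 0.43^2 = 0.1849.
C*ln(N)/eps^2 ≈ 4*11.477246/0.1849 ≈ 248.2909.
m = ceil(248.2909) = 249.

249


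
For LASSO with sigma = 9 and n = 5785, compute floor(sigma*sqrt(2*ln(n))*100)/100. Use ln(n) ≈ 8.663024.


ln(5785) ≈ 8.663024.
2*ln(n) ≈ 17.326048.
sqrt(2*ln(n)) ≈ sqrt(17.326048) ≈ 4.162457.
lambda ≈ 9*4.162457 = 37.462113.
floor(lambda*100)/100 = 37.46.

37.46


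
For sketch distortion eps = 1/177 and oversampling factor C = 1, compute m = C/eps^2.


1/eps = 177.
(1/eps)^2 = 31329.
m = 1*31329 = 31329.

31329


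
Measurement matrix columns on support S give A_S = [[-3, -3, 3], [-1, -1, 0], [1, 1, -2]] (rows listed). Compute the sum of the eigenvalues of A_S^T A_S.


Sum of eigenvalues of A_S^T A_S = trace(A_S^T A_S) = sum of squared column norms of A_S.
A_S^T A_S diagonal: [11, 11, 13].
trace = 11 + 11 + 13 = 35.

35


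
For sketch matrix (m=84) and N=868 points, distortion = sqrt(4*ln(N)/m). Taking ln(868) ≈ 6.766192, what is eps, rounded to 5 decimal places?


ln(868) ≈ 6.766192.
4*ln(N)/m ≈ 4*6.766192/84 ≈ 0.32219962.
eps = sqrt(0.32219962) ≈ 0.5676263 ≈ 0.56763.

0.56763


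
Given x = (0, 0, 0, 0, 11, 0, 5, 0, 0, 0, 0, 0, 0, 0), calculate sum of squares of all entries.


Non-zero entries: [(4, 11), (6, 5)]
Squares: [121, 25]
||x||_2^2 = sum = 146.

146


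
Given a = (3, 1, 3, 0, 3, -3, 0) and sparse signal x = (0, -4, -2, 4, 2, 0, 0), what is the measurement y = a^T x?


Non-zero terms: ['1*-4', '3*-2', '0*4', '3*2']
Products: [-4, -6, 0, 6]
y = sum = -4.

-4


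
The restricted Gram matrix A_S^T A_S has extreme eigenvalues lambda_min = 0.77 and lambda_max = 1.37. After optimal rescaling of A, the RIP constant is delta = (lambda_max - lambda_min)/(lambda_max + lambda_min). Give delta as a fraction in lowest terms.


lambda_max - lambda_min = 1.37 - 0.77 = 0.60.
lambda_max + lambda_min = 1.37 + 0.77 = 2.14.
delta = 0.60/2.14 = 60/214 = 30/107.

30/107


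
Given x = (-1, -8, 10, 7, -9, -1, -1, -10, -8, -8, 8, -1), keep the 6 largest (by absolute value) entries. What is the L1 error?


Sorted |x_i| descending: [10, 10, 9, 8, 8, 8, 8, 7, 1, 1, 1, 1]
Keep top 6: [10, 10, 9, 8, 8, 8]
Tail entries: [8, 7, 1, 1, 1, 1]
L1 error = sum of tail = 19.

19


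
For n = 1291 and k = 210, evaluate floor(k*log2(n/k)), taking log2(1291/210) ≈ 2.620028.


log2(n/k) = log2(1291/210) ≈ 2.620028.
k*log2(n/k) ≈ 210*2.620028 = 550.20588.
floor(550.20588) = 550.

550


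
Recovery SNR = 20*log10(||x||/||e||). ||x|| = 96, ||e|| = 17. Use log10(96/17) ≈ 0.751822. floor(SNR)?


||x||/||e|| = 96/17.
log10(96/17) ≈ 0.751822.
20*log10(||x||/||e||) ≈ 20*0.751822 = 15.03644.
floor(15.03644) = 15.

15


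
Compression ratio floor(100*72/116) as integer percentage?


100*m/n = 100*72/116 ≈ 62.069.
floor = 62.

62


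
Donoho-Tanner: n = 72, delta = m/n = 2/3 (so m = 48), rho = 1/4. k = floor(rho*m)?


m = 2/3*72 = 48.
rho = 1/4.
rho*m = 1/4*48 = 12.
k = floor(12) = 12.

12


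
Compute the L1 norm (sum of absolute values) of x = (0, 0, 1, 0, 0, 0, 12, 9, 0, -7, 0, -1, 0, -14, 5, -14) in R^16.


Non-zero entries: [(2, 1), (6, 12), (7, 9), (9, -7), (11, -1), (13, -14), (14, 5), (15, -14)]
Absolute values: [1, 12, 9, 7, 1, 14, 5, 14]
||x||_1 = sum = 63.

63


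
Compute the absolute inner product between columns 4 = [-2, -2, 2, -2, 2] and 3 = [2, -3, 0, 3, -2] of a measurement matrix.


Inner product: -2*2 + -2*-3 + 2*0 + -2*3 + 2*-2
Products: [-4, 6, 0, -6, -4]
Sum = -8.
|dot| = 8.

8


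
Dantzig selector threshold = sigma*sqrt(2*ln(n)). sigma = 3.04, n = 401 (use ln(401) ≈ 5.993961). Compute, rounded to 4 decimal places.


ln(401) ≈ 5.993961.
2*ln(n) ≈ 11.987922.
sqrt(2*ln(n)) ≈ sqrt(11.987922) ≈ 3.462358.
threshold ≈ 3.04*3.462358 = 10.52556832 ≈ 10.5256.

10.5256


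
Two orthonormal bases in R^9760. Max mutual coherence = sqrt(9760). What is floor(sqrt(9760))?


98^2 = 9604 <= 9760 < 9801 = 99^2, so 98 <= sqrt(9760) < 99.
floor(sqrt(9760)) = 98.

98


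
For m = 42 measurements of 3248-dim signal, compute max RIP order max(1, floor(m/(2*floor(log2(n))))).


floor(log2(3248)) = 11.
2*11 = 22.
m/(2*floor(log2(n))) = 42/22 ≈ 1.9091.
floor = 1.
k = max(1, 1) = 1.

1


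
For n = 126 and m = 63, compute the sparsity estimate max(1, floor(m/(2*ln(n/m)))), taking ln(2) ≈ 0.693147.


n/m = 126/63 = 2.
ln(n/m) ≈ 0.693147.
2*ln(n/m) ≈ 1.386294.
m/(2*ln(n/m)) ≈ 63/1.386294 ≈ 45.4449.
floor = 45.
k_max = max(1, 45) = 45.

45


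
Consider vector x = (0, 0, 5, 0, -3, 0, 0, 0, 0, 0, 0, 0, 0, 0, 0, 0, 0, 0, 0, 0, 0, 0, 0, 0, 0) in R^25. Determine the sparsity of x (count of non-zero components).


Non-zero positions: [2, 4].
Sparsity = 2.

2


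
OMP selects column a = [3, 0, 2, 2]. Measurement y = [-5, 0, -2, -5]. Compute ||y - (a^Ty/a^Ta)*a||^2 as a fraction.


a^T a = 17.
a^T y = -29.
coeff = -29/17 = -29/17.
||r||^2 = 77/17.

77/17


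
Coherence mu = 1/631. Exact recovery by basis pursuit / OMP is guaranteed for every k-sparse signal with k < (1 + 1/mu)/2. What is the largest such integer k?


1/mu = 631.
1 + 1/mu = 632.
(1 + 1/mu)/2 = 316 is an integer and the inequality is strict, so k_max = 316 - 1 = 315.

315


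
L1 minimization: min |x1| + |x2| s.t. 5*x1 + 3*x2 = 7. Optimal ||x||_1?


Axis intercepts:
  x1 = 7/5, x2 = 0: L1 = 7/5
  x1 = 0, x2 = 7/3: L1 = 7/3
x* = (7/5, 0)
||x*||_1 = 7/5.

7/5


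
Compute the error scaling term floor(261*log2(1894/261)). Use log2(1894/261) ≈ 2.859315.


log2(n/k) = log2(1894/261) ≈ 2.859315.
k*log2(n/k) ≈ 261*2.859315 = 746.281215.
floor(746.281215) = 746.

746


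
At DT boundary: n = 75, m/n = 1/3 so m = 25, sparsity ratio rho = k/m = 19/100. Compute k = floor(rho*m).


m = 1/3*75 = 25.
rho = 19/100.
rho*m = 19/100*25 = 4.75.
k = floor(4.75) = 4.

4


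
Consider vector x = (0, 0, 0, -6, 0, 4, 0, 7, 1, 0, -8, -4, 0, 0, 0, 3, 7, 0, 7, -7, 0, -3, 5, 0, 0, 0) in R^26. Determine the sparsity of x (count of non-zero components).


Non-zero positions: [3, 5, 7, 8, 10, 11, 15, 16, 18, 19, 21, 22].
Sparsity = 12.

12


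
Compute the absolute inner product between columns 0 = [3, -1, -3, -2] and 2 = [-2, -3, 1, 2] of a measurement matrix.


Inner product: 3*-2 + -1*-3 + -3*1 + -2*2
Products: [-6, 3, -3, -4]
Sum = -10.
|dot| = 10.

10


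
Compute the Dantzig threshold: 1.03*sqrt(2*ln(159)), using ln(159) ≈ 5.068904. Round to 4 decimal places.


ln(159) ≈ 5.068904.
2*ln(n) ≈ 10.137808.
sqrt(2*ln(n)) ≈ sqrt(10.137808) ≈ 3.183992.
threshold ≈ 1.03*3.183992 = 3.27951176 ≈ 3.2795.

3.2795


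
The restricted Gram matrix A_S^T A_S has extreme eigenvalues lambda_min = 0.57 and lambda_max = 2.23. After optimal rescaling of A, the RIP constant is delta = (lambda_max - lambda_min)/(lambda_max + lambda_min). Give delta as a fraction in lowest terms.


lambda_max - lambda_min = 2.23 - 0.57 = 1.66.
lambda_max + lambda_min = 2.23 + 0.57 = 2.80.
delta = 1.66/2.80 = 166/280 = 83/140.

83/140


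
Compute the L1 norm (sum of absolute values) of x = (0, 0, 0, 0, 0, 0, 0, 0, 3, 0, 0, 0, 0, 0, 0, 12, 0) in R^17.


Non-zero entries: [(8, 3), (15, 12)]
Absolute values: [3, 12]
||x||_1 = sum = 15.

15


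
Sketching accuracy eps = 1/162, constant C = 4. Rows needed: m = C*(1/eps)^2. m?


1/eps = 162.
(1/eps)^2 = 26244.
m = 4*26244 = 104976.

104976


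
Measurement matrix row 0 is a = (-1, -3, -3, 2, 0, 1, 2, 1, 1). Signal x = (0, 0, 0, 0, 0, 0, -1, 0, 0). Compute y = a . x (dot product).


Non-zero terms: ['2*-1']
Products: [-2]
y = sum = -2.

-2


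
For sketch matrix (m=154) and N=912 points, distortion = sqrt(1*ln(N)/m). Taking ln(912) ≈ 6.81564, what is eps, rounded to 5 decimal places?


ln(912) ≈ 6.81564.
1*ln(N)/m ≈ 1*6.81564/154 ≈ 0.0442574.
eps = sqrt(0.0442574) ≈ 0.2103744 ≈ 0.21037.

0.21037


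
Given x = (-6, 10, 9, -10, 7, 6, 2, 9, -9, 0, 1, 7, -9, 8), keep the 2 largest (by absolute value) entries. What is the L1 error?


Sorted |x_i| descending: [10, 10, 9, 9, 9, 9, 8, 7, 7, 6, 6, 2, 1, 0]
Keep top 2: [10, 10]
Tail entries: [9, 9, 9, 9, 8, 7, 7, 6, 6, 2, 1, 0]
L1 error = sum of tail = 73.

73


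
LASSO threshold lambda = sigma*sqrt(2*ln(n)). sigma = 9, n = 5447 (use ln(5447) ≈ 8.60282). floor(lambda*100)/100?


ln(5447) ≈ 8.60282.
2*ln(n) ≈ 17.20564.
sqrt(2*ln(n)) ≈ sqrt(17.20564) ≈ 4.147968.
lambda ≈ 9*4.147968 = 37.331712.
floor(lambda*100)/100 = 37.33.

37.33


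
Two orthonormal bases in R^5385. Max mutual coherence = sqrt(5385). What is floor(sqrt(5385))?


73^2 = 5329 <= 5385 < 5476 = 74^2, so 73 <= sqrt(5385) < 74.
floor(sqrt(5385)) = 73.

73


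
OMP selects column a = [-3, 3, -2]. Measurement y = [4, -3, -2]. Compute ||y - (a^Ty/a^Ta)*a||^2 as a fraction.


a^T a = 22.
a^T y = -17.
coeff = -17/22 = -17/22.
||r||^2 = 349/22.

349/22


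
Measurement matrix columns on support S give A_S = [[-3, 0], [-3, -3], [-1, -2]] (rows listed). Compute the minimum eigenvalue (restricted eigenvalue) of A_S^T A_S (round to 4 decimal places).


A_S^T A_S = [[19, 11], [11, 13]].
trace = 32.
det = 126.
disc = trace^2 - 4*det = 1024 - 4*126 = 520.
sqrt(520) ≈ 22.803509.
lam_min = (32 - sqrt(520))/2 ≈ (32 - 22.803509)/2 = 4.5982455 ≈ 4.5982.

4.5982


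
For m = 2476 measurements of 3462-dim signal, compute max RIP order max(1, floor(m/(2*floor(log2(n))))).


floor(log2(3462)) = 11.
2*11 = 22.
m/(2*floor(log2(n))) = 2476/22 ≈ 112.5455.
floor = 112.
k = max(1, 112) = 112.

112


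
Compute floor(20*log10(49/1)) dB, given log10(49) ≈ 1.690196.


||x||/||e|| = 49/1 = 49.
log10(49) ≈ 1.690196.
20*log10(||x||/||e||) ≈ 20*1.690196 = 33.80392.
floor(33.80392) = 33.

33


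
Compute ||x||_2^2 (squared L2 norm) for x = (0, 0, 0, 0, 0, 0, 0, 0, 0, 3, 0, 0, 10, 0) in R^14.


Non-zero entries: [(9, 3), (12, 10)]
Squares: [9, 100]
||x||_2^2 = sum = 109.

109


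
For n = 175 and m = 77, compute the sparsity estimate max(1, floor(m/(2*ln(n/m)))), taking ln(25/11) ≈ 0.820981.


n/m = 175/77 = 25/11.
ln(n/m) ≈ 0.820981.
2*ln(n/m) ≈ 1.641962.
m/(2*ln(n/m)) ≈ 77/1.641962 ≈ 46.8951.
floor = 46.
k_max = max(1, 46) = 46.

46


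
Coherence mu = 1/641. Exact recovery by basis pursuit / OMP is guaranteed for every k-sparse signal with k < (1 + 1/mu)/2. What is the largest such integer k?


1/mu = 641.
1 + 1/mu = 642.
(1 + 1/mu)/2 = 321 is an integer and the inequality is strict, so k_max = 321 - 1 = 320.

320


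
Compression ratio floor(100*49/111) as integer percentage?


100*m/n = 100*49/111 ≈ 44.1441.
floor = 44.

44


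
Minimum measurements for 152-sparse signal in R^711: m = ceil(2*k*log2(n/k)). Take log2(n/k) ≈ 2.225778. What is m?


log2(n/k) = log2(711/152) ≈ 2.225778.
2*k*log2(n/k) ≈ 2*152*2.225778 = 676.636512.
m = ceil(676.636512) = 677.

677


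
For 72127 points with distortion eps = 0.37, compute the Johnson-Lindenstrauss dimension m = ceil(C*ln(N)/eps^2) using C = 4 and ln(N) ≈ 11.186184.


ln(72127) ≈ 11.186184.
eps^2 = 0.37^2 = 0.1369.
C*ln(N)/eps^2 ≈ 4*11.186184/0.1369 ≈ 326.8425.
m = ceil(326.8425) = 327.

327


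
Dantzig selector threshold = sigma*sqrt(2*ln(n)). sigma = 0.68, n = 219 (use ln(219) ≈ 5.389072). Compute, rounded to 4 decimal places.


ln(219) ≈ 5.389072.
2*ln(n) ≈ 10.778144.
sqrt(2*ln(n)) ≈ sqrt(10.778144) ≈ 3.283008.
threshold ≈ 0.68*3.283008 = 2.23244544 ≈ 2.2324.

2.2324


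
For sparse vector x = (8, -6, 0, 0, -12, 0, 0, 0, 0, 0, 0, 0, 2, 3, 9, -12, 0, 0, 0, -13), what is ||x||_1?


Non-zero entries: [(0, 8), (1, -6), (4, -12), (12, 2), (13, 3), (14, 9), (15, -12), (19, -13)]
Absolute values: [8, 6, 12, 2, 3, 9, 12, 13]
||x||_1 = sum = 65.

65


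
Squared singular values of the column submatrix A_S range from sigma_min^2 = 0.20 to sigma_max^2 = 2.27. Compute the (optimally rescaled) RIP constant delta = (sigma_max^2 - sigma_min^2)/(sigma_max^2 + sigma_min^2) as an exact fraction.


lambda_max - lambda_min = 2.27 - 0.20 = 2.07.
lambda_max + lambda_min = 2.27 + 0.20 = 2.47.
delta = 2.07/2.47 = 207/247.

207/247


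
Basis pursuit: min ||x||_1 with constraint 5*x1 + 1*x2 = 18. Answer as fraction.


Axis intercepts:
  x1 = 18/5, x2 = 0: L1 = 18/5
  x1 = 0, x2 = 18: L1 = 18
x* = (18/5, 0)
||x*||_1 = 18/5.

18/5


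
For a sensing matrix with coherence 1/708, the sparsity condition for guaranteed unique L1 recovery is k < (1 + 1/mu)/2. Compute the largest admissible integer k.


1/mu = 708.
1 + 1/mu = 709.
(1 + 1/mu)/2 = 354.5 is not an integer, so k_max = floor(354.5) = 354.

354


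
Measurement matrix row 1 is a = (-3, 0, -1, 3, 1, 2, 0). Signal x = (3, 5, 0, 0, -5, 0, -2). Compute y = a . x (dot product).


Non-zero terms: ['-3*3', '0*5', '1*-5', '0*-2']
Products: [-9, 0, -5, 0]
y = sum = -14.

-14


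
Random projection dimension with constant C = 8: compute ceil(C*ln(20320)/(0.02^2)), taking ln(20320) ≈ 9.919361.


ln(20320) ≈ 9.919361.
eps^2 = 0.02^2 = 0.0004.
C*ln(N)/eps^2 ≈ 8*9.919361/0.0004 ≈ 198387.22.
m = ceil(198387.22) = 198388.

198388


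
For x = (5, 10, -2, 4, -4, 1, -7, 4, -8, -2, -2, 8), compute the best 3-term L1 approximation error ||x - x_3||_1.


Sorted |x_i| descending: [10, 8, 8, 7, 5, 4, 4, 4, 2, 2, 2, 1]
Keep top 3: [10, 8, 8]
Tail entries: [7, 5, 4, 4, 4, 2, 2, 2, 1]
L1 error = sum of tail = 31.

31


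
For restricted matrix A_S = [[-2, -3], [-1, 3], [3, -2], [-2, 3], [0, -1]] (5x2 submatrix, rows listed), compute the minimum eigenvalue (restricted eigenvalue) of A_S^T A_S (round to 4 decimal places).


A_S^T A_S = [[18, -9], [-9, 32]].
trace = 50.
det = 495.
disc = trace^2 - 4*det = 2500 - 4*495 = 520.
sqrt(520) ≈ 22.803509.
lam_min = (50 - sqrt(520))/2 ≈ (50 - 22.803509)/2 = 13.5982455 ≈ 13.5982.

13.5982


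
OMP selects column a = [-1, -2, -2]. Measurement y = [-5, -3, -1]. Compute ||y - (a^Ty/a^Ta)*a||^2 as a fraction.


a^T a = 9.
a^T y = 13.
coeff = 13/9 = 13/9.
||r||^2 = 146/9.

146/9


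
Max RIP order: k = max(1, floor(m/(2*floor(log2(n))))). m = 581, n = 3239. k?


floor(log2(3239)) = 11.
2*11 = 22.
m/(2*floor(log2(n))) = 581/22 ≈ 26.4091.
floor = 26.
k = max(1, 26) = 26.

26


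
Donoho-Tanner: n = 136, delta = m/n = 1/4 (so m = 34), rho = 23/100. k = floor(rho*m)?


m = 1/4*136 = 34.
rho = 23/100.
rho*m = 23/100*34 = 7.82.
k = floor(7.82) = 7.

7


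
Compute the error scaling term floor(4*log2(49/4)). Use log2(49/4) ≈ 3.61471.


log2(n/k) = log2(49/4) ≈ 3.61471.
k*log2(n/k) ≈ 4*3.61471 = 14.45884.
floor(14.45884) = 14.

14


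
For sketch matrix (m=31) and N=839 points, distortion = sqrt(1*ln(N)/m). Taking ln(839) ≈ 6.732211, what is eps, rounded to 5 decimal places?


ln(839) ≈ 6.732211.
1*ln(N)/m ≈ 1*6.732211/31 ≈ 0.2171681.
eps = sqrt(0.2171681) ≈ 0.466013 ≈ 0.46601.

0.46601


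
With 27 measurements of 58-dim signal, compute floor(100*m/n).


100*m/n = 100*27/58 ≈ 46.5517.
floor = 46.

46


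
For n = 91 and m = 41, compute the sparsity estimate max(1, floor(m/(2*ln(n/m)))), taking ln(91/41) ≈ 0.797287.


n/m = 91/41.
ln(n/m) ≈ 0.797287.
2*ln(n/m) ≈ 1.594574.
m/(2*ln(n/m)) ≈ 41/1.594574 ≈ 25.7122.
floor = 25.
k_max = max(1, 25) = 25.

25


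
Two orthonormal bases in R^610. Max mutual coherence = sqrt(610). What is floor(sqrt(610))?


24^2 = 576 <= 610 < 625 = 25^2, so 24 <= sqrt(610) < 25.
floor(sqrt(610)) = 24.

24


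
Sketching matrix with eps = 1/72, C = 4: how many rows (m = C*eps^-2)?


1/eps = 72.
(1/eps)^2 = 5184.
m = 4*5184 = 20736.

20736


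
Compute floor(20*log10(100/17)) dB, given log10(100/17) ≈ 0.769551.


||x||/||e|| = 100/17.
log10(100/17) ≈ 0.769551.
20*log10(||x||/||e||) ≈ 20*0.769551 = 15.39102.
floor(15.39102) = 15.

15


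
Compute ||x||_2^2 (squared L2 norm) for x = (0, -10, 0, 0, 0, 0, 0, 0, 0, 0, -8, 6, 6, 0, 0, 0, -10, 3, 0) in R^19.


Non-zero entries: [(1, -10), (10, -8), (11, 6), (12, 6), (16, -10), (17, 3)]
Squares: [100, 64, 36, 36, 100, 9]
||x||_2^2 = sum = 345.

345


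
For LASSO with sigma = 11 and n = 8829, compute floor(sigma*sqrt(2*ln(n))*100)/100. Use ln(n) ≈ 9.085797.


ln(8829) ≈ 9.085797.
2*ln(n) ≈ 18.171594.
sqrt(2*ln(n)) ≈ sqrt(18.171594) ≈ 4.262815.
lambda ≈ 11*4.262815 = 46.890965.
floor(lambda*100)/100 = 46.89.

46.89


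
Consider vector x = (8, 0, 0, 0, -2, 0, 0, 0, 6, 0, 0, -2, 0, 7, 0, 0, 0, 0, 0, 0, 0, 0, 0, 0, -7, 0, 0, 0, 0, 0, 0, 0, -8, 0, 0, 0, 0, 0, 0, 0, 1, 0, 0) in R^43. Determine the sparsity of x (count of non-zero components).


Non-zero positions: [0, 4, 8, 11, 13, 24, 32, 40].
Sparsity = 8.

8


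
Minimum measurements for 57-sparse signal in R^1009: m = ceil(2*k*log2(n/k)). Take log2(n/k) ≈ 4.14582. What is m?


log2(n/k) = log2(1009/57) ≈ 4.14582.
2*k*log2(n/k) ≈ 2*57*4.14582 = 472.62348.
m = ceil(472.62348) = 473.

473


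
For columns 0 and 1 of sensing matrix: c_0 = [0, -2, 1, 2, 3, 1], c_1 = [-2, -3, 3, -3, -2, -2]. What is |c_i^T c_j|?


Inner product: 0*-2 + -2*-3 + 1*3 + 2*-3 + 3*-2 + 1*-2
Products: [0, 6, 3, -6, -6, -2]
Sum = -5.
|dot| = 5.

5


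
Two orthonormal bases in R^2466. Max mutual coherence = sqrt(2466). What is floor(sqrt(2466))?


49^2 = 2401 <= 2466 < 2500 = 50^2, so 49 <= sqrt(2466) < 50.
floor(sqrt(2466)) = 49.

49


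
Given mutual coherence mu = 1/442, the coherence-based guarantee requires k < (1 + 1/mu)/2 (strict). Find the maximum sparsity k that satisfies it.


1/mu = 442.
1 + 1/mu = 443.
(1 + 1/mu)/2 = 221.5 is not an integer, so k_max = floor(221.5) = 221.

221


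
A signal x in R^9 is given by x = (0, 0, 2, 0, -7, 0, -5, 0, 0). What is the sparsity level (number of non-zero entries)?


Non-zero positions: [2, 4, 6].
Sparsity = 3.

3


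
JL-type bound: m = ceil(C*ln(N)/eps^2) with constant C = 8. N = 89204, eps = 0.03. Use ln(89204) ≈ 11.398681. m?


ln(89204) ≈ 11.398681.
eps^2 = 0.03^2 = 0.0009.
C*ln(N)/eps^2 ≈ 8*11.398681/0.0009 ≈ 101321.6089.
m = ceil(101321.6089) = 101322.

101322


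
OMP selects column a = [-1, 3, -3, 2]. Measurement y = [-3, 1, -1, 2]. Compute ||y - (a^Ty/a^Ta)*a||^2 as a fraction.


a^T a = 23.
a^T y = 13.
coeff = 13/23 = 13/23.
||r||^2 = 176/23.

176/23


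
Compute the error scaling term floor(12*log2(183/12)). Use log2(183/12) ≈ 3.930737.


log2(n/k) = log2(183/12) ≈ 3.930737.
k*log2(n/k) ≈ 12*3.930737 = 47.168844.
floor(47.168844) = 47.

47


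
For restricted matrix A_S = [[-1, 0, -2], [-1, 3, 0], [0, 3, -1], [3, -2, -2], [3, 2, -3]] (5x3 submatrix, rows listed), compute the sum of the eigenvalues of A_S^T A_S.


Sum of eigenvalues of A_S^T A_S = trace(A_S^T A_S) = sum of squared column norms of A_S.
A_S^T A_S diagonal: [20, 26, 18].
trace = 20 + 26 + 18 = 64.

64


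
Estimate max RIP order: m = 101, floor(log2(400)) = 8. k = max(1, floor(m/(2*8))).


floor(log2(400)) = 8.
2*8 = 16.
m/(2*floor(log2(n))) = 101/16 ≈ 6.3125.
floor = 6.
k = max(1, 6) = 6.

6


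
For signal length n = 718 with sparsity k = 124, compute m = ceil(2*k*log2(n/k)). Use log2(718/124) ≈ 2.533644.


log2(n/k) = log2(718/124) ≈ 2.533644.
2*k*log2(n/k) ≈ 2*124*2.533644 = 628.343712.
m = ceil(628.343712) = 629.

629


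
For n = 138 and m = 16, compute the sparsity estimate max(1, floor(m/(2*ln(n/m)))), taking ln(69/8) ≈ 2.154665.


n/m = 138/16 = 69/8.
ln(n/m) ≈ 2.154665.
2*ln(n/m) ≈ 4.30933.
m/(2*ln(n/m)) ≈ 16/4.30933 ≈ 3.7129.
floor = 3.
k_max = max(1, 3) = 3.

3


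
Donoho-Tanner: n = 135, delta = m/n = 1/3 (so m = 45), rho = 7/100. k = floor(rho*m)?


m = 1/3*135 = 45.
rho = 7/100.
rho*m = 7/100*45 = 3.15.
k = floor(3.15) = 3.

3


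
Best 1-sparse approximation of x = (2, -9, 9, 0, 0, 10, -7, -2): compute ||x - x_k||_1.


Sorted |x_i| descending: [10, 9, 9, 7, 2, 2, 0, 0]
Keep top 1: [10]
Tail entries: [9, 9, 7, 2, 2, 0, 0]
L1 error = sum of tail = 29.

29


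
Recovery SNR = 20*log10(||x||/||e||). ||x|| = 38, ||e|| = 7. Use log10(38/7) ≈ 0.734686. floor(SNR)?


||x||/||e|| = 38/7.
log10(38/7) ≈ 0.734686.
20*log10(||x||/||e||) ≈ 20*0.734686 = 14.69372.
floor(14.69372) = 14.

14


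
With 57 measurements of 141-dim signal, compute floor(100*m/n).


100*m/n = 100*57/141 ≈ 40.4255.
floor = 40.

40


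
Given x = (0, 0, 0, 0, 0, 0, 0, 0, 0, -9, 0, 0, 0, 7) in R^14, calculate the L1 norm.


Non-zero entries: [(9, -9), (13, 7)]
Absolute values: [9, 7]
||x||_1 = sum = 16.

16


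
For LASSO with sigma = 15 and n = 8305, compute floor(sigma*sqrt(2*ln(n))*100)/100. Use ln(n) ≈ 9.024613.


ln(8305) ≈ 9.024613.
2*ln(n) ≈ 18.049226.
sqrt(2*ln(n)) ≈ sqrt(18.049226) ≈ 4.248438.
lambda ≈ 15*4.248438 = 63.72657.
floor(lambda*100)/100 = 63.72.

63.72


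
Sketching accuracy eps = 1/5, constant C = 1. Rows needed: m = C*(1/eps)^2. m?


1/eps = 5.
(1/eps)^2 = 25.
m = 1*25 = 25.

25


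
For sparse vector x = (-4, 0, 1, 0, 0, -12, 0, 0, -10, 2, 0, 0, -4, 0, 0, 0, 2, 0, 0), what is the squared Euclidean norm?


Non-zero entries: [(0, -4), (2, 1), (5, -12), (8, -10), (9, 2), (12, -4), (16, 2)]
Squares: [16, 1, 144, 100, 4, 16, 4]
||x||_2^2 = sum = 285.

285


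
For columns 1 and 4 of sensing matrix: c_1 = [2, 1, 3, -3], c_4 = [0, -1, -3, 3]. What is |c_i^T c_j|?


Inner product: 2*0 + 1*-1 + 3*-3 + -3*3
Products: [0, -1, -9, -9]
Sum = -19.
|dot| = 19.

19


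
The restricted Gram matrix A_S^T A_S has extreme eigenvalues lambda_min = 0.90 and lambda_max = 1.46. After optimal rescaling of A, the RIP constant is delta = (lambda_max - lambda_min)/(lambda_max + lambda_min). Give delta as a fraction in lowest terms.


lambda_max - lambda_min = 1.46 - 0.90 = 0.56.
lambda_max + lambda_min = 1.46 + 0.90 = 2.36.
delta = 0.56/2.36 = 56/236 = 14/59.

14/59


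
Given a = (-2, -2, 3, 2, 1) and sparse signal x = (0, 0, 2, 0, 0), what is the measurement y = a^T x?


Non-zero terms: ['3*2']
Products: [6]
y = sum = 6.

6


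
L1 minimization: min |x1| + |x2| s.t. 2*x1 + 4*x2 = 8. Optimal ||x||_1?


Axis intercepts:
  x1 = 4, x2 = 0: L1 = 4
  x1 = 0, x2 = 2: L1 = 2
x* = (0, 2)
||x*||_1 = 2.

2


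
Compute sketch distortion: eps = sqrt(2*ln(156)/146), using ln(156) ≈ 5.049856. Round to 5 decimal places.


ln(156) ≈ 5.049856.
2*ln(N)/m ≈ 2*5.049856/146 ≈ 0.06917611.
eps = sqrt(0.06917611) ≈ 0.2630135 ≈ 0.26301.

0.26301


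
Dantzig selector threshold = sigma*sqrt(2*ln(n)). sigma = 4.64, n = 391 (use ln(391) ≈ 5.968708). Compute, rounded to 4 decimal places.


ln(391) ≈ 5.968708.
2*ln(n) ≈ 11.937416.
sqrt(2*ln(n)) ≈ sqrt(11.937416) ≈ 3.455057.
threshold ≈ 4.64*3.455057 = 16.03146448 ≈ 16.0315.

16.0315


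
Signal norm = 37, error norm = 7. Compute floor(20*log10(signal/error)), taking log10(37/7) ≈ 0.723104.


||x||/||e|| = 37/7.
log10(37/7) ≈ 0.723104.
20*log10(||x||/||e||) ≈ 20*0.723104 = 14.46208.
floor(14.46208) = 14.

14


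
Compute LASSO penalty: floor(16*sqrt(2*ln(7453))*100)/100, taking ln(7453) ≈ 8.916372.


ln(7453) ≈ 8.916372.
2*ln(n) ≈ 17.832744.
sqrt(2*ln(n)) ≈ sqrt(17.832744) ≈ 4.222883.
lambda ≈ 16*4.222883 = 67.566128.
floor(lambda*100)/100 = 67.56.

67.56


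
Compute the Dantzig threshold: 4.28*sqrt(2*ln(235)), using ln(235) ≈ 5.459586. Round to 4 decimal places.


ln(235) ≈ 5.459586.
2*ln(n) ≈ 10.919172.
sqrt(2*ln(n)) ≈ sqrt(10.919172) ≈ 3.304417.
threshold ≈ 4.28*3.304417 = 14.14290476 ≈ 14.1429.

14.1429


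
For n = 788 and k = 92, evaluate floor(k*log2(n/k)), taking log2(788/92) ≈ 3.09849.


log2(n/k) = log2(788/92) ≈ 3.09849.
k*log2(n/k) ≈ 92*3.09849 = 285.06108.
floor(285.06108) = 285.

285


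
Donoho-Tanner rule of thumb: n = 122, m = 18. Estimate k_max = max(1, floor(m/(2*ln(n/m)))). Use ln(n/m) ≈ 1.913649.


n/m = 122/18 = 61/9.
ln(n/m) ≈ 1.913649.
2*ln(n/m) ≈ 3.827298.
m/(2*ln(n/m)) ≈ 18/3.827298 ≈ 4.7031.
floor = 4.
k_max = max(1, 4) = 4.

4


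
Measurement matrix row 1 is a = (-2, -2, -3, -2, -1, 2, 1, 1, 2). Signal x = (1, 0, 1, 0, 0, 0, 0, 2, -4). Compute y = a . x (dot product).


Non-zero terms: ['-2*1', '-3*1', '1*2', '2*-4']
Products: [-2, -3, 2, -8]
y = sum = -11.

-11


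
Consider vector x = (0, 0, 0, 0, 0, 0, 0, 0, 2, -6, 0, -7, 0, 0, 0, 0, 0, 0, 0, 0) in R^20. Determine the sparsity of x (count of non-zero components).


Non-zero positions: [8, 9, 11].
Sparsity = 3.

3


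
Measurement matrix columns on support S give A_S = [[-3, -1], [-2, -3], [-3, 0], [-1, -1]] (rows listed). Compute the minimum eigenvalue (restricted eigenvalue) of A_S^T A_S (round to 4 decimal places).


A_S^T A_S = [[23, 10], [10, 11]].
trace = 34.
det = 153.
disc = trace^2 - 4*det = 1156 - 4*153 = 544.
sqrt(544) ≈ 23.323808.
lam_min = (34 - sqrt(544))/2 ≈ (34 - 23.323808)/2 = 5.338096 ≈ 5.3381.

5.3381


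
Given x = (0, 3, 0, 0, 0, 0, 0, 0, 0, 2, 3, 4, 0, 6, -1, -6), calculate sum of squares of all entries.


Non-zero entries: [(1, 3), (9, 2), (10, 3), (11, 4), (13, 6), (14, -1), (15, -6)]
Squares: [9, 4, 9, 16, 36, 1, 36]
||x||_2^2 = sum = 111.

111


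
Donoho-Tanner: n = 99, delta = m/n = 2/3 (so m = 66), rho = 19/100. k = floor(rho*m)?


m = 2/3*99 = 66.
rho = 19/100.
rho*m = 19/100*66 = 12.54.
k = floor(12.54) = 12.

12


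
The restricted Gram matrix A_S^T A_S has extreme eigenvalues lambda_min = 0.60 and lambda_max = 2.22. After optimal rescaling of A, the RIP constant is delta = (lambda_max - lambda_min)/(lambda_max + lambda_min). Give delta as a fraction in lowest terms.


lambda_max - lambda_min = 2.22 - 0.60 = 1.62.
lambda_max + lambda_min = 2.22 + 0.60 = 2.82.
delta = 1.62/2.82 = 162/282 = 27/47.

27/47


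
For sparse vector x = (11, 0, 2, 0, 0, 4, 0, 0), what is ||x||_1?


Non-zero entries: [(0, 11), (2, 2), (5, 4)]
Absolute values: [11, 2, 4]
||x||_1 = sum = 17.

17


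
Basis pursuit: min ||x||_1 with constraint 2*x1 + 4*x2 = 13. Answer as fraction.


Axis intercepts:
  x1 = 13/2, x2 = 0: L1 = 13/2
  x1 = 0, x2 = 13/4: L1 = 13/4
x* = (0, 13/4)
||x*||_1 = 13/4.

13/4


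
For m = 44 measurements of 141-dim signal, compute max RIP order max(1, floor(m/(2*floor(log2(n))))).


floor(log2(141)) = 7.
2*7 = 14.
m/(2*floor(log2(n))) = 44/14 ≈ 3.1429.
floor = 3.
k = max(1, 3) = 3.

3


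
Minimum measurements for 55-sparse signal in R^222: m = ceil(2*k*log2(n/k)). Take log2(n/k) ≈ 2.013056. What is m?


log2(n/k) = log2(222/55) ≈ 2.013056.
2*k*log2(n/k) ≈ 2*55*2.013056 = 221.43616.
m = ceil(221.43616) = 222.

222


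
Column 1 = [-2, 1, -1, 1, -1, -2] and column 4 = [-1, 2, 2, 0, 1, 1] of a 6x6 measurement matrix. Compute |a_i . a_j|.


Inner product: -2*-1 + 1*2 + -1*2 + 1*0 + -1*1 + -2*1
Products: [2, 2, -2, 0, -1, -2]
Sum = -1.
|dot| = 1.

1


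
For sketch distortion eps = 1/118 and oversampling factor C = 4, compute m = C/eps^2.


1/eps = 118.
(1/eps)^2 = 13924.
m = 4*13924 = 55696.

55696


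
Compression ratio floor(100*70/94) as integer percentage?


100*m/n = 100*70/94 ≈ 74.4681.
floor = 74.

74


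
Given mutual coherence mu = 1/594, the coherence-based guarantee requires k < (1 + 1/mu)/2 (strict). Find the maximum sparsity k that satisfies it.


1/mu = 594.
1 + 1/mu = 595.
(1 + 1/mu)/2 = 297.5 is not an integer, so k_max = floor(297.5) = 297.

297


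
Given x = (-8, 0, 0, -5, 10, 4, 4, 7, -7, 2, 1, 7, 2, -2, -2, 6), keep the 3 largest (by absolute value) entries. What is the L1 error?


Sorted |x_i| descending: [10, 8, 7, 7, 7, 6, 5, 4, 4, 2, 2, 2, 2, 1, 0, 0]
Keep top 3: [10, 8, 7]
Tail entries: [7, 7, 6, 5, 4, 4, 2, 2, 2, 2, 1, 0, 0]
L1 error = sum of tail = 42.

42


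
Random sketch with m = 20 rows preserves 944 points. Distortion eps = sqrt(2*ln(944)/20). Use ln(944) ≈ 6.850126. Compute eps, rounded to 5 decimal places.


ln(944) ≈ 6.850126.
2*ln(N)/m ≈ 2*6.850126/20 ≈ 0.6850126.
eps = sqrt(0.6850126) ≈ 0.8276549 ≈ 0.82765.

0.82765


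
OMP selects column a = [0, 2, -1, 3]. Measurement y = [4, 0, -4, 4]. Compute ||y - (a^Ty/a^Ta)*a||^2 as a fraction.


a^T a = 14.
a^T y = 16.
coeff = 16/14 = 8/7.
||r||^2 = 208/7.

208/7


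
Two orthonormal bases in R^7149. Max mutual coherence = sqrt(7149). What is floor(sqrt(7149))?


84^2 = 7056 <= 7149 < 7225 = 85^2, so 84 <= sqrt(7149) < 85.
floor(sqrt(7149)) = 84.

84
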